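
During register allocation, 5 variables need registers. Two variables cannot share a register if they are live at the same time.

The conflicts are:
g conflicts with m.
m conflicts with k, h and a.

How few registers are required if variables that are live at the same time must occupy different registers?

2

m and k conflict, so at least 2 registers are needed.
A valid assignment using 2 registers: g=2, m=1, k=2, h=2, a=2. Each listed conflict is separated.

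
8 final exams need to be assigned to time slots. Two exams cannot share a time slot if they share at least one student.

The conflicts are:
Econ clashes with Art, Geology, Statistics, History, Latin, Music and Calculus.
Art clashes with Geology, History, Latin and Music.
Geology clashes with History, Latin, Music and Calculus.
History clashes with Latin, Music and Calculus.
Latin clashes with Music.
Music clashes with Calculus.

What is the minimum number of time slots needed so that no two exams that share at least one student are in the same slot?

6

Econ, Art, Geology, History, Latin, Music all conflict with each other, so at least 6 time slots are needed.
Using 6 time slots: Econ=1, Art=6, Geology=3, Statistics=2, History=4, Latin=5, Music=2, Calculus=5. No two conflicting exams share a time slot.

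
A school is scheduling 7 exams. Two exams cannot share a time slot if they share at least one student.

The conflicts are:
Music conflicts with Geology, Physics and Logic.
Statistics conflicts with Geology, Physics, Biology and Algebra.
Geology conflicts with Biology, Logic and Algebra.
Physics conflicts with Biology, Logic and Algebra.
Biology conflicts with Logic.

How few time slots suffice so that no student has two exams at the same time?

Music, Geology, Logic are mutually in conflict, so at least 3 time slots are needed.
3 time slots suffice: time slot 1 → {Geology, Physics}; time slot 2 → {Statistics, Logic}; time slot 3 → {Music, Biology, Algebra}. No two conflicting exams share a time slot.

3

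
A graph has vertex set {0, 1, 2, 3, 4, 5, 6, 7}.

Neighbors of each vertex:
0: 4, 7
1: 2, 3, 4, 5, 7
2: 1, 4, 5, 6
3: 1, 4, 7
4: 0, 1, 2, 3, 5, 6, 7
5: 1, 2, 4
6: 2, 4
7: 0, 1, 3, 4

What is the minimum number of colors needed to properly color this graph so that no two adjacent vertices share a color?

4

1, 2, 4, 5 are pairwise adjacent (a clique of size 4), so at least 4 colors are needed.
A valid assignment using 4 colors: 0=b, 1=b, 2=c, 3=d, 4=a, 5=d, 6=b, 7=c. No two adjacent vertices share a color.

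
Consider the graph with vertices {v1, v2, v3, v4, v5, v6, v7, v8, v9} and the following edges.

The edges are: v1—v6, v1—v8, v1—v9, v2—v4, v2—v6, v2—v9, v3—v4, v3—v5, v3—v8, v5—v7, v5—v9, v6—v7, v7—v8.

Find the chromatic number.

3

The cycle v5-v3-v8-v1-v9-v5 has odd length 5, so it cannot be 2-colored; at least 3 colors are needed.
A valid assignment using 3 colors: v1=2, v2=1, v3=2, v4=3, v5=1, v6=3, v7=2, v8=1, v9=3. Each edge has distinct colors on its endpoints.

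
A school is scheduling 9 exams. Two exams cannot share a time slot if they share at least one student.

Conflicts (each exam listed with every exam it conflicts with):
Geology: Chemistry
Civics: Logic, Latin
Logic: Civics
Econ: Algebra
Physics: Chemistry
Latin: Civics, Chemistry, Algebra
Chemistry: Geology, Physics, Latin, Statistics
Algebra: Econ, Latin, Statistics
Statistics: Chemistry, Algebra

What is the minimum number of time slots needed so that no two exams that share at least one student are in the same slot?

2

Civics and Logic conflict, so at least 2 time slots are needed.
2 time slots suffice: time slot 1 → {Civics, Chemistry, Algebra}; time slot 2 → {Geology, Logic, Econ, Physics, Latin, Statistics}. Every pair that conflicts lands in different time slots.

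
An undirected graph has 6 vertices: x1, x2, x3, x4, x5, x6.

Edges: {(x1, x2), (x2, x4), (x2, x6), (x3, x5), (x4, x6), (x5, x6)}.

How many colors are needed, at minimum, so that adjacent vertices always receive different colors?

x2, x4, x6 form a triangle, so at least 3 colors are needed.
A valid assignment using 3 colors: x1=2, x2=1, x3=2, x4=3, x5=1, x6=2. Every edge joins two different colors.

3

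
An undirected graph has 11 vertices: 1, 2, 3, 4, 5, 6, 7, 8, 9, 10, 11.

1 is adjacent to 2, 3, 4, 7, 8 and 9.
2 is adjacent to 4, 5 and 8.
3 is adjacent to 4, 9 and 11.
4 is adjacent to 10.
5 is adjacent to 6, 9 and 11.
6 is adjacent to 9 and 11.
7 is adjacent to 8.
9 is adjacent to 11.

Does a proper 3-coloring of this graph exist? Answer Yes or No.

No

5, 6, 9, 11 are pairwise adjacent (a clique of size 4), so at least 4 colors are needed.
So 3 colors are not enough.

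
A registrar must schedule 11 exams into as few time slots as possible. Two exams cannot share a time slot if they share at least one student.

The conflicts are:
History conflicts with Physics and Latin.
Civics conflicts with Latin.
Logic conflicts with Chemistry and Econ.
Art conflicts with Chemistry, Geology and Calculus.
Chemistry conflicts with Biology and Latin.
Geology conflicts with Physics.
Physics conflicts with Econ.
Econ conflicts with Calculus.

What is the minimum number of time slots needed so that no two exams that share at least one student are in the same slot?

3

The cycle Art-Calculus-Econ-Physics-Geology-Art has odd length 5, so it cannot be 2-colored; at least 3 time slots are needed.
3 time slots suffice: time slot 1 → {History, Civics, Chemistry, Geology, Econ}; time slot 2 → {Logic, Art, Biology, Physics, Latin}; time slot 3 → {Calculus}. Each listed conflict is separated.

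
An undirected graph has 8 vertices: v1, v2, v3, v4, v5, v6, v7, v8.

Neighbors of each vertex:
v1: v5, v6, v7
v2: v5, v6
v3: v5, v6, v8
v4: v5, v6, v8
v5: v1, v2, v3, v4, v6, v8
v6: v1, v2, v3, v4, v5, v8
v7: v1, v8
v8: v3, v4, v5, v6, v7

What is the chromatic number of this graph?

v3, v5, v6, v8 are mutually adjacent (a clique of size 4), so at least 4 colors are needed.
4 colors suffice: v1=G, v2=G, v3=Y, v4=Y, v5=R, v6=B, v7=R, v8=G. No two adjacent vertices share a color.

4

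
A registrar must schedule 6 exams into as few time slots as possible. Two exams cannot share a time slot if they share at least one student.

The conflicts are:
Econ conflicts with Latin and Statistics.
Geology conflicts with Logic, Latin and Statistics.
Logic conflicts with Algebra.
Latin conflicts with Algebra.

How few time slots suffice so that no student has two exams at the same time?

2

Econ and Statistics conflict, so at least 2 time slots are needed.
2 time slots suffice: time slot 1 → {Econ, Geology, Algebra}; time slot 2 → {Logic, Latin, Statistics}. Every pair that conflicts lands in different time slots.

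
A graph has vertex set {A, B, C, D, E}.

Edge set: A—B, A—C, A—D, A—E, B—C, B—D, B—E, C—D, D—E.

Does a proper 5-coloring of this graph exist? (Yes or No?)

Yes

The chromatic number is 4. A, B, D, E are pairwise adjacent (a clique of size 4), so at least 4 colors are needed.
4 colors suffice: A=1, B=2, C=4, D=3, E=4.
Since 5 ≥ 4, a proper 5-coloring certainly exists.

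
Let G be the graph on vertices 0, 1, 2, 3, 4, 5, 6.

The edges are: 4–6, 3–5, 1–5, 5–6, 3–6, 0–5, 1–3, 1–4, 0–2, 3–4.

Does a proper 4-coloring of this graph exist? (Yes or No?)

The chromatic number is 3. 3, 5, 6 form a triangle, so at least 3 colors are needed.
3 colors suffice: color a → {0, 3}; color b → {2, 4, 5}; color c → {1, 6}.
Since 4 ≥ 3, a proper 4-coloring certainly exists.

Yes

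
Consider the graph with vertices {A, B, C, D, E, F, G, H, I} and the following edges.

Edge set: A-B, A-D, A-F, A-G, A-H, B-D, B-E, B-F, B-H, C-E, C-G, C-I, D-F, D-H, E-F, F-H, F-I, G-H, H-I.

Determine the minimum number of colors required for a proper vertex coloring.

A, B, D, F, H are pairwise adjacent (a clique of size 5), so at least 5 colors are needed.
5 colors suffice: color 1 → {C, H}; color 2 → {F, G}; color 3 → {B, I}; color 4 → {A, E}; color 5 → {D}. Every edge joins two different colors.

5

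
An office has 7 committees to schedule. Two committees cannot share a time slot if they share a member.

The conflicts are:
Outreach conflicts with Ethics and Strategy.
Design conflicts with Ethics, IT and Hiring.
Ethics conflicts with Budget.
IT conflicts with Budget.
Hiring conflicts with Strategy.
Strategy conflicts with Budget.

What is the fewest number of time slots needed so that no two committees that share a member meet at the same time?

The cycle Ethics-Outreach-Strategy-Hiring-Design-Ethics has odd length 5, so it cannot be 2-colored; at least 3 time slots are needed.
3 time slots suffice: Outreach=3, Design=1, Ethics=2, IT=2, Hiring=2, Strategy=1, Budget=3. No two conflicting committees share a time slot.

3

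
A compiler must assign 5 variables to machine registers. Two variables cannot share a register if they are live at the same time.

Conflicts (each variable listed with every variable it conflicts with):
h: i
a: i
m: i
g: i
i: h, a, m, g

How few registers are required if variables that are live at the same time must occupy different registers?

2

a and i conflict, so at least 2 registers are needed.
2 registers suffice: h=2, a=2, m=2, g=2, i=1. No two conflicting variables share a register.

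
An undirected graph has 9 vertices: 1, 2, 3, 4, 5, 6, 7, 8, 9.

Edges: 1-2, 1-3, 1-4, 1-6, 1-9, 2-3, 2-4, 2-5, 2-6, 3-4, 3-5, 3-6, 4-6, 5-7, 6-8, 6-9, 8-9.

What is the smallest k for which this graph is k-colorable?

1, 2, 3, 4, 6 form a clique, so at least 5 colors are needed.
One proper 5-coloring: 1=b, 2=d, 3=c, 4=e, 5=a, 6=a, 7=b, 8=b, 9=c. No two adjacent vertices share a color.

5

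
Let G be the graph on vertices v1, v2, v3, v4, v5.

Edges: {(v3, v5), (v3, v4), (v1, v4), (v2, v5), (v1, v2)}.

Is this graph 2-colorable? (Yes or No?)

The cycle v3-v4-v1-v2-v5-v3 has odd length 5, so it cannot be 2-colored; at least 3 colors are needed.
So 2 colors are not enough.

No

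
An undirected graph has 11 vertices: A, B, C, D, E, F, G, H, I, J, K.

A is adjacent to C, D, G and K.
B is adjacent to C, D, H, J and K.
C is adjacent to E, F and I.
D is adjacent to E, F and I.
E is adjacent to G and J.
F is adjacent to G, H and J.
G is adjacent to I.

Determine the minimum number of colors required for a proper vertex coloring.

B and K are adjacent, so at least 2 colors are needed.
2 colors suffice: color 1 → {A, B, E, F, I}; color 2 → {C, D, G, H, J, K}. Each edge has distinct colors on its endpoints.

2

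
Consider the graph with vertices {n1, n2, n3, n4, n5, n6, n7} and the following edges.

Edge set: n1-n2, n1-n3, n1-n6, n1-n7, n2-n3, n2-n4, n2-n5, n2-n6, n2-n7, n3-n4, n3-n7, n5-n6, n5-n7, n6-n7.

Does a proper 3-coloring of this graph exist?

n2, n5, n6, n7 are mutually adjacent (a clique of size 4), so at least 4 colors are needed.
So 3 colors are not enough.

No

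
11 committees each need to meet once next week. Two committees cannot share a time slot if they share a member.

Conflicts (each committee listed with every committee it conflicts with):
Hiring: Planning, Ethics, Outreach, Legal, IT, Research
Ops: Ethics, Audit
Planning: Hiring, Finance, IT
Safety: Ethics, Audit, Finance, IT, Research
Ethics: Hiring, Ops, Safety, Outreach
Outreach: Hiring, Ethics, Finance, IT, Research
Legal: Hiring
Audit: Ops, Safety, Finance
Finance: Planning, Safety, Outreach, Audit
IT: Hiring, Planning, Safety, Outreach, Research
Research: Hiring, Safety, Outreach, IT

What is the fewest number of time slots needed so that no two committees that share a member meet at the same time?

Hiring, Outreach, IT, Research are mutually in conflict, so at least 4 time slots are needed.
4 time slots suffice: time slot 1 → {Hiring, Ops, Safety}; time slot 2 → {Ethics, Legal, Finance, IT}; time slot 3 → {Planning, Outreach, Audit}; time slot 4 → {Research}. Each listed conflict is separated.

4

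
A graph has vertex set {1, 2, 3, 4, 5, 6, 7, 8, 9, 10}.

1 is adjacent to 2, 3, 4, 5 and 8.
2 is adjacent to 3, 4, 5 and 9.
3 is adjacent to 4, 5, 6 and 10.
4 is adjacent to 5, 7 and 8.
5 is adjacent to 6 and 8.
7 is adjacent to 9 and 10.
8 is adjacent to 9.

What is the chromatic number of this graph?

1, 2, 3, 4, 5 are pairwise adjacent (a clique of size 5), so at least 5 colors are needed.
One proper 5-coloring: 1=d, 2=e, 3=a, 4=c, 5=b, 6=c, 7=a, 8=a, 9=b, 10=b. Each edge has distinct colors on its endpoints.

5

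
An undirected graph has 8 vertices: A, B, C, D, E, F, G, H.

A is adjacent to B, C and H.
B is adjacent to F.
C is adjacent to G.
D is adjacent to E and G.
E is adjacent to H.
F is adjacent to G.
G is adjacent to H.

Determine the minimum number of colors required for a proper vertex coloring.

3

The cycle A-H-G-F-B-A has odd length 5, so it cannot be 2-colored; at least 3 colors are needed.
3 colors suffice: color red → {A, E, G}; color blue → {C, D, F, H}; color green → {B}. Each edge has distinct colors on its endpoints.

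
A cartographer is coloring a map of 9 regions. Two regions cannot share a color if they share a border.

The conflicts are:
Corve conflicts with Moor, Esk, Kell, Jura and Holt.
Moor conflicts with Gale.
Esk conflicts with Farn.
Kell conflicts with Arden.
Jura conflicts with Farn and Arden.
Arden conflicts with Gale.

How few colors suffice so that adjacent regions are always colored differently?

The cycle Arden-Kell-Corve-Moor-Gale-Arden has odd length 5, so it cannot be 2-colored; at least 3 colors are needed.
A valid assignment using 3 colors: Corve=1, Moor=3, Esk=2, Kell=2, Jura=2, Farn=1, Arden=1, Holt=2, Gale=2. No two conflicting regions share a color.

3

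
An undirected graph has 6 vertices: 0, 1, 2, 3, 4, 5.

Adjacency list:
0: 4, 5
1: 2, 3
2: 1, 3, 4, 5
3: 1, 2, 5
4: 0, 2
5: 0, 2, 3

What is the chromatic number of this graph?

2, 3, 5 are pairwise adjacent, so at least 3 colors are needed.
A valid assignment using 3 colors: 0=red, 1=blue, 2=red, 3=green, 4=blue, 5=blue. Each edge has distinct colors on its endpoints.

3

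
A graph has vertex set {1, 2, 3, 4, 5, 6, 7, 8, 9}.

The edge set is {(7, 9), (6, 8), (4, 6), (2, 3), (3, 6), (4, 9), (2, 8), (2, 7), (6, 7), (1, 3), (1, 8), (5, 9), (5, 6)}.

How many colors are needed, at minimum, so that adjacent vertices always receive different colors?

1 and 8 are adjacent, so at least 2 colors are needed.
2 colors suffice: color red → {1, 2, 6, 9}; color blue → {3, 4, 5, 7, 8}. Each edge has distinct colors on its endpoints.

2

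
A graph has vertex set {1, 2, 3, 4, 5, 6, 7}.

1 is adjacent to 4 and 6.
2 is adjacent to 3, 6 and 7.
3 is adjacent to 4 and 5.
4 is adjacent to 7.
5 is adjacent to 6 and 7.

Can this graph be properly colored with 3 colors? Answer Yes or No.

Yes

The chromatic number is 3. The cycle 1-6-5-7-4-1 has odd length 5, so it cannot be 2-colored; at least 3 colors are needed.
3 colors suffice: color red → {2, 4, 5}; color blue → {3, 6, 7}; color green → {1}.
That is already a proper 3-coloring.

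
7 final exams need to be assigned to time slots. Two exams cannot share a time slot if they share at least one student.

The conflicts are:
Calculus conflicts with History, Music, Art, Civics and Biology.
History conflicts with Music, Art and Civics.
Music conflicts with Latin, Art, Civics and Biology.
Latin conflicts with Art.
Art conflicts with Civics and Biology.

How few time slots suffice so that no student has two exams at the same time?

5

Calculus, History, Music, Art, Civics are mutually in conflict, so at least 5 time slots are needed.
5 time slots suffice: time slot 1 → {Music}; time slot 2 → {Art}; time slot 3 → {Calculus, Latin}; time slot 4 → {History, Biology}; time slot 5 → {Civics}. Each listed conflict is separated.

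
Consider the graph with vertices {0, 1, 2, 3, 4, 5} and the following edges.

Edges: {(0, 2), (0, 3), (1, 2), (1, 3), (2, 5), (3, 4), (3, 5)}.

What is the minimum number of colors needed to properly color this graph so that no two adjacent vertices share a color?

2 and 5 are adjacent, so at least 2 colors are needed.
2 colors suffice: color a → {2, 3}; color b → {0, 1, 4, 5}. No two adjacent vertices share a color.

2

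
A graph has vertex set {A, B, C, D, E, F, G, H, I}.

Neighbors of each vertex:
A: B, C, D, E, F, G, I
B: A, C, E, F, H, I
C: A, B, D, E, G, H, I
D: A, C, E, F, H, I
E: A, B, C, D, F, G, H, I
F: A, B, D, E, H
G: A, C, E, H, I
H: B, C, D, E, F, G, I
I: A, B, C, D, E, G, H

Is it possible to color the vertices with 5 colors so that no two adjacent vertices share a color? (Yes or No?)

The chromatic number is 5. C, E, G, H, I are pairwise adjacent (a clique of size 5), so at least 5 colors are needed.
A valid assignment using 5 colors: A=2, B=5, C=3, D=5, E=1, F=3, G=5, H=2, I=4.
That is already a proper 5-coloring.

Yes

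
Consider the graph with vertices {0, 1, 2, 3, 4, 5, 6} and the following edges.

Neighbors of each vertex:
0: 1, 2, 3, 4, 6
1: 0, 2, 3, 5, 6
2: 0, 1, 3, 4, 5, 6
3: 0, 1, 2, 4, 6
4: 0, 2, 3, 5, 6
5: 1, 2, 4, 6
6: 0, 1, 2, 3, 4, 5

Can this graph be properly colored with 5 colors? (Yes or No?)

The chromatic number is 5. 0, 1, 2, 3, 6 form a clique, so at least 5 colors are needed.
One proper 5-coloring: 0=e, 1=c, 2=a, 3=d, 4=c, 5=d, 6=b.
That is already a proper 5-coloring.

Yes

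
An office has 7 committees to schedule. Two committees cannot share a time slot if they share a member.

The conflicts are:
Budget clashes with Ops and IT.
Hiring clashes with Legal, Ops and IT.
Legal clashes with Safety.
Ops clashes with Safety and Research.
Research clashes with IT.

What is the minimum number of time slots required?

2

Hiring and Legal conflict, so at least 2 time slots are needed.
2 time slots suffice: Budget=2, Hiring=2, Legal=1, Ops=1, Safety=2, Research=2, IT=1. No two conflicting committees share a time slot.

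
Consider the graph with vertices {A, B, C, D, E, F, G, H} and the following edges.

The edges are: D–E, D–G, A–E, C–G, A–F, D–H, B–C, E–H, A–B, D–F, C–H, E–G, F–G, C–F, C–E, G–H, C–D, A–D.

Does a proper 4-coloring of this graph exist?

No

C, D, E, G, H are mutually adjacent (a clique of size 5), so at least 5 colors are needed.
So 4 colors are not enough.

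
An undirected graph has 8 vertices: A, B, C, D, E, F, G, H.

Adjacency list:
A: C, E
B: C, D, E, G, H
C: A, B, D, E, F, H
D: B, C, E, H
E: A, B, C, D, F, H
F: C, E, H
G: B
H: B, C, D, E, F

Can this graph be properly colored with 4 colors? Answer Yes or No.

No

B, C, D, E, H form a clique, so at least 5 colors are needed.
So 4 colors are not enough.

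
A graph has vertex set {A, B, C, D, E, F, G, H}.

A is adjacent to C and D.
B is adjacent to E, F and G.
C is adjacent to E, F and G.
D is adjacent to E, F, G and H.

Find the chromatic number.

2

A and C are adjacent, so at least 2 colors are needed.
2 colors suffice: color 1 → {B, C, D}; color 2 → {A, E, F, G, H}. Each edge has distinct colors on its endpoints.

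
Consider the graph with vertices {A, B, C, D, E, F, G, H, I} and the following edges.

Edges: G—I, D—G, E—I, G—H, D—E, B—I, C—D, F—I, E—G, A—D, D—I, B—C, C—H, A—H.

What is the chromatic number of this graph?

4

D, E, G, I are mutually adjacent (a clique of size 4), so at least 4 colors are needed.
4 colors suffice: color 1 → {A, C, I}; color 2 → {B, D, F, H}; color 3 → {G}; color 4 → {E}. Each edge has distinct colors on its endpoints.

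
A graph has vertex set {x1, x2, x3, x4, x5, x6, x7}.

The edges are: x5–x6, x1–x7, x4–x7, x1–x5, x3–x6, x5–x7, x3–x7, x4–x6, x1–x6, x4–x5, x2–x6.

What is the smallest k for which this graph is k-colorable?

3

x4, x5, x6 are pairwise adjacent, so at least 3 colors are needed.
3 colors suffice: color 1 → {x6, x7}; color 2 → {x2, x3, x5}; color 3 → {x1, x4}. Every edge joins two different colors.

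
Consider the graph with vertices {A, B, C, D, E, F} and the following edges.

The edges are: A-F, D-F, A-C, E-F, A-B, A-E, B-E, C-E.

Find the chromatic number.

A, E, F are pairwise adjacent, so at least 3 colors are needed.
One proper 3-coloring: A=2, B=3, C=3, D=1, E=1, F=3. Every edge joins two different colors.

3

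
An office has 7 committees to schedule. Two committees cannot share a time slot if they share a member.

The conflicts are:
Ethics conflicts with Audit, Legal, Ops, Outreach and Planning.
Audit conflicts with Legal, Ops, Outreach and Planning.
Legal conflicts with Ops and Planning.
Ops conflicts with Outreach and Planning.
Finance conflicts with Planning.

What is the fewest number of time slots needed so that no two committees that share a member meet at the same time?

5

Ethics, Audit, Legal, Ops, Planning pairwise conflict, so at least 5 time slots are needed.
Using 5 time slots: Ethics=1, Audit=3, Legal=5, Ops=4, Outreach=2, Finance=1, Planning=2. No two conflicting committees share a time slot.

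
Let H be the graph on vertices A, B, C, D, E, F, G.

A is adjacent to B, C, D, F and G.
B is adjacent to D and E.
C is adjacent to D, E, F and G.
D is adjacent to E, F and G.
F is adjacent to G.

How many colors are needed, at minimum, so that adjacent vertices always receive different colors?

A, C, D, F, G are pairwise adjacent (a clique of size 5), so at least 5 colors are needed.
A valid assignment using 5 colors: A=2, B=3, C=3, D=1, E=2, F=5, G=4. No two adjacent vertices share a color.

5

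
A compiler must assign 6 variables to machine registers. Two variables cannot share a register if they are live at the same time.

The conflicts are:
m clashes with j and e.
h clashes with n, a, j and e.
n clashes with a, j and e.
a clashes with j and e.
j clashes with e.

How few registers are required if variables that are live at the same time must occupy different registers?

h, n, a, j, e are mutually in conflict, so at least 5 registers are needed.
Using 5 registers: m=3, h=4, n=3, a=5, j=1, e=2. No two conflicting variables share a register.

5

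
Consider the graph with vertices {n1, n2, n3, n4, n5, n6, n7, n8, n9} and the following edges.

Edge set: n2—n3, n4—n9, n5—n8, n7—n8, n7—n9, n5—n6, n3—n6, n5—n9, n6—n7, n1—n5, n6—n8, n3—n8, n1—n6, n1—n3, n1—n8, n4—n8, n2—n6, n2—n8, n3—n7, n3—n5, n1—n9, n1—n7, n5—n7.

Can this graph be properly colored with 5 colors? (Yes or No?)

No

n1, n3, n5, n6, n7, n8 form a clique, so at least 6 colors are needed.
So 5 colors are not enough.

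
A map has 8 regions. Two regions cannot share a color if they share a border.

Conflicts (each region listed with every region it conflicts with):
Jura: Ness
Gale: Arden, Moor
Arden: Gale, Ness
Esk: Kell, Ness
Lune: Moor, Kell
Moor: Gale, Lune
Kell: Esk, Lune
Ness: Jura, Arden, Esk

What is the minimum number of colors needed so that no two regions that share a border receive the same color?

3

The cycle Ness-Arden-Gale-Moor-Lune-Kell-Esk-Ness has odd length 7, so it cannot be 2-colored; at least 3 colors are needed.
A valid assignment using 3 colors: Jura=2, Gale=2, Arden=3, Esk=2, Lune=2, Moor=1, Kell=1, Ness=1. Every pair that conflicts lands in different colors.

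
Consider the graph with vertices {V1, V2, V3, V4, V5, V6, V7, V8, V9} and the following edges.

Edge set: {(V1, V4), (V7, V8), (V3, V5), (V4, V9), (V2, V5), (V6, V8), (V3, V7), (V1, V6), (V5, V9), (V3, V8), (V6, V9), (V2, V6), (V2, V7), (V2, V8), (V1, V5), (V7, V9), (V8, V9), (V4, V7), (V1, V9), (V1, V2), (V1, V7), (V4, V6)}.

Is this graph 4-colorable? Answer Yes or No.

Yes

The chromatic number is 4. V1, V4, V7, V9 are pairwise adjacent (a clique of size 4), so at least 4 colors are needed.
One proper 4-coloring: V1=2, V2=3, V3=3, V4=4, V5=1, V6=1, V7=1, V8=2, V9=3.
That is already a proper 4-coloring.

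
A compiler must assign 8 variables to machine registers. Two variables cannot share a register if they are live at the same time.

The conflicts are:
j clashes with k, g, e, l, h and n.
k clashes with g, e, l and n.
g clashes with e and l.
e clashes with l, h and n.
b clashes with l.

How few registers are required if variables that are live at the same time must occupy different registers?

5

j, k, g, e, l pairwise conflict, so at least 5 registers are needed.
Using 5 registers: j=1, k=4, g=5, e=2, b=1, l=3, h=3, n=3. Every pair that conflicts lands in different registers.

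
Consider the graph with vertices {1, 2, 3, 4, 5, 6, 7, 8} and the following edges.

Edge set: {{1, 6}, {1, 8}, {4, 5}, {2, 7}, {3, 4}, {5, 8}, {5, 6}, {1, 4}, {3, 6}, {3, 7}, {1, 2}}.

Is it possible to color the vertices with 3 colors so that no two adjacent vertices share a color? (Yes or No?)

The chromatic number is 3. The cycle 2-1-6-3-7-2 has odd length 5, so it cannot be 2-colored; at least 3 colors are needed.
A valid assignment using 3 colors: 1=a, 2=b, 3=a, 4=b, 5=a, 6=b, 7=c, 8=b.
That is already a proper 3-coloring.

Yes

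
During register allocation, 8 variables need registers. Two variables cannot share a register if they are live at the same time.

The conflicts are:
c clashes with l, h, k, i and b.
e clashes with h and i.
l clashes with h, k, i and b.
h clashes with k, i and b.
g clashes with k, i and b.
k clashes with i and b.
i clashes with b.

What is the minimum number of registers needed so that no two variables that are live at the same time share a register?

6

c, l, h, k, i, b are mutually in conflict, so at least 6 registers are needed.
6 registers suffice: register 1 → {i}; register 2 → {e, b}; register 3 → {k}; register 4 → {h, g}; register 5 → {l}; register 6 → {c}. No two conflicting variables share a register.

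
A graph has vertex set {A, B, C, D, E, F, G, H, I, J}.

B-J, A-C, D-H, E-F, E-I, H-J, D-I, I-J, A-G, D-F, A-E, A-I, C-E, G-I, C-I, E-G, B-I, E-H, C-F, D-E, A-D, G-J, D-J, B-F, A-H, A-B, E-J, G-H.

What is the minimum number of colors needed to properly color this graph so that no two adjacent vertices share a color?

4

E, G, H, J form a clique, so at least 4 colors are needed.
4 colors suffice: color red → {B, E}; color blue → {A, F, J}; color green → {H, I}; color yellow → {C, D, G}. Each edge has distinct colors on its endpoints.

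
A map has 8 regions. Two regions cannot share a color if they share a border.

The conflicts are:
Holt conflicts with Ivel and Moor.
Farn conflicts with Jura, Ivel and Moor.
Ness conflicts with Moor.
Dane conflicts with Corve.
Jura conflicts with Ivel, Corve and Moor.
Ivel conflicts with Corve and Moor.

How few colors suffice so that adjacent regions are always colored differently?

4

Farn, Jura, Ivel, Moor pairwise conflict, so at least 4 colors are needed.
4 colors suffice: Holt=3, Farn=4, Ness=2, Dane=2, Jura=3, Ivel=2, Corve=1, Moor=1. No two conflicting regions share a color.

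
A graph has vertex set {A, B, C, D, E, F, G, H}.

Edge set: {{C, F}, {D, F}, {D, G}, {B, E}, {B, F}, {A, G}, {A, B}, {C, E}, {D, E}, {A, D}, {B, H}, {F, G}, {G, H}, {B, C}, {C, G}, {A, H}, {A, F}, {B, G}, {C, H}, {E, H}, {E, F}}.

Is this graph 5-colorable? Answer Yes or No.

Yes

The chromatic number is 4. B, C, E, F are mutually adjacent (a clique of size 4), so at least 4 colors are needed.
4 colors suffice: color red → {B, D}; color blue → {E, G}; color green → {F, H}; color yellow → {A, C}.
Since 5 ≥ 4, a proper 5-coloring certainly exists.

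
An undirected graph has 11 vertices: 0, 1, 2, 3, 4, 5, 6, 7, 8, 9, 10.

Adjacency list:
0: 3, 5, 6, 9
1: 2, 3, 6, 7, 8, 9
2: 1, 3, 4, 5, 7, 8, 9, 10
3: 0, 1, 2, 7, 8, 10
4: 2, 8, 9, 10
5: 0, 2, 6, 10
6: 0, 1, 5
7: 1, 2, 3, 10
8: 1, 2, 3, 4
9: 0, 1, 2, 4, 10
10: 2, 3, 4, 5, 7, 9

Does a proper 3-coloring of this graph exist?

No

2, 4, 9, 10 form a clique, so at least 4 colors are needed.
So 3 colors are not enough.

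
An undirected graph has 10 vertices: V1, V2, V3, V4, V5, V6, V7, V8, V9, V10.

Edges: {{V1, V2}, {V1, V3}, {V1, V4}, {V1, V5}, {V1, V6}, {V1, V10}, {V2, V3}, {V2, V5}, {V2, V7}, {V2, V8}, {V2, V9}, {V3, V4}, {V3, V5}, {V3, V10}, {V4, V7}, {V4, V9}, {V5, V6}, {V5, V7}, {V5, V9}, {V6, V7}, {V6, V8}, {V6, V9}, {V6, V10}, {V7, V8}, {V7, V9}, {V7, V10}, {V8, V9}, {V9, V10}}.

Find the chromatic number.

V1, V2, V3, V5 are pairwise adjacent (a clique of size 4), so at least 4 colors are needed.
4 colors suffice: V1=1, V2=4, V3=2, V4=3, V5=3, V6=4, V7=2, V8=3, V9=1, V10=3. Each edge has distinct colors on its endpoints.

4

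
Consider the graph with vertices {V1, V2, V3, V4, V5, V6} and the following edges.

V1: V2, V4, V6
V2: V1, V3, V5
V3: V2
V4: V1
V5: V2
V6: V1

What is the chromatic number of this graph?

V1 and V6 are adjacent, so at least 2 colors are needed.
One proper 2-coloring: V1=red, V2=blue, V3=red, V4=blue, V5=red, V6=blue. Each edge has distinct colors on its endpoints.

2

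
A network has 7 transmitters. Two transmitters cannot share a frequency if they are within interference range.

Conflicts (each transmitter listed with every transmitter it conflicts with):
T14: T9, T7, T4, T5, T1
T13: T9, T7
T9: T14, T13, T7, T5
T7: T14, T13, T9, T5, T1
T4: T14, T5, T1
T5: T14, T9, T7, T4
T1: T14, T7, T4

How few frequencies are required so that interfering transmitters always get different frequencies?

T14, T9, T7, T5 pairwise conflict, so at least 4 frequencies are needed.
4 frequencies suffice: frequency 1 → {T7, T4}; frequency 2 → {T14, T13}; frequency 3 → {T9, T1}; frequency 4 → {T5}. Every pair that conflicts lands in different frequencies.

4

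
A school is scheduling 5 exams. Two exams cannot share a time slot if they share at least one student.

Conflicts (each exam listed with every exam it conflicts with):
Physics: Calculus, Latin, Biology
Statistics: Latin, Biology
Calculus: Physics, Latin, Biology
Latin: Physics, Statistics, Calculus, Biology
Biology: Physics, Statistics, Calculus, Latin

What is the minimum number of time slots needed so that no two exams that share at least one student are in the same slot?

4

Physics, Calculus, Latin, Biology are mutually in conflict, so at least 4 time slots are needed.
4 time slots suffice: time slot 1 → {Biology}; time slot 2 → {Latin}; time slot 3 → {Statistics, Calculus}; time slot 4 → {Physics}. Every pair that conflicts lands in different time slots.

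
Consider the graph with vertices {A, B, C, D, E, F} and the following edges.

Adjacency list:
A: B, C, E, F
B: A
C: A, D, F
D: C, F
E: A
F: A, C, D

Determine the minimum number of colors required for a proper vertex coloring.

C, D, F form a triangle, so at least 3 colors are needed.
3 colors suffice: color 1 → {A, D}; color 2 → {B, E, F}; color 3 → {C}. Each edge has distinct colors on its endpoints.

3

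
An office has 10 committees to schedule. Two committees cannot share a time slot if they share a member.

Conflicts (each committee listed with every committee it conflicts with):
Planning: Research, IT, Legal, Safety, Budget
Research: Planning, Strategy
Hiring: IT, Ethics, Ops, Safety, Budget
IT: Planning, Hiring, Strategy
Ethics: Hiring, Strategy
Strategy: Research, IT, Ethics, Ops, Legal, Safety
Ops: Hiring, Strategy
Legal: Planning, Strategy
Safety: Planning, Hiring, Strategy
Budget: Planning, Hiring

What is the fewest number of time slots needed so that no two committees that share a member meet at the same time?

Strategy and Legal conflict, so at least 2 time slots are needed.
2 time slots suffice: Planning=1, Research=2, Hiring=1, IT=2, Ethics=2, Strategy=1, Ops=2, Legal=2, Safety=2, Budget=2. Every pair that conflicts lands in different time slots.

2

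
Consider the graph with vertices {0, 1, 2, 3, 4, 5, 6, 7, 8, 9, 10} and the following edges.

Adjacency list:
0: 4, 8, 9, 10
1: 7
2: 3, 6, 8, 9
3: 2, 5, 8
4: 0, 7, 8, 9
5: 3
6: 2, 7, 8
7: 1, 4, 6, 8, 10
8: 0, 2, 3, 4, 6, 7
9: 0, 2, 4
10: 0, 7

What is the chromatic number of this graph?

6, 7, 8 are mutually adjacent, so at least 3 colors are needed.
A valid assignment using 3 colors: 0=b, 1=a, 2=b, 3=c, 4=c, 5=a, 6=c, 7=b, 8=a, 9=a, 10=a. Every edge joins two different colors.

3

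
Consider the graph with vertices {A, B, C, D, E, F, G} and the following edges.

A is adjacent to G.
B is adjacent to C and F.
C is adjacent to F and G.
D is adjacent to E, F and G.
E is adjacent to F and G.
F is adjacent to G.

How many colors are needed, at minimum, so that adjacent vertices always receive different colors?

D, E, F, G are pairwise adjacent (a clique of size 4), so at least 4 colors are needed.
4 colors suffice: color 1 → {B, G}; color 2 → {A, F}; color 3 → {C, D}; color 4 → {E}. Every edge joins two different colors.

4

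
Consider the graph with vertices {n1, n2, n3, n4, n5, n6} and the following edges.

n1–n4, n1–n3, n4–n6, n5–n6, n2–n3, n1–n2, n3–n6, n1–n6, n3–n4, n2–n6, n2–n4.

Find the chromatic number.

n1, n2, n3, n4, n6 are pairwise adjacent (a clique of size 5), so at least 5 colors are needed.
5 colors suffice: color R → {n6}; color B → {n3, n5}; color G → {n4}; color Y → {n2}; color P → {n1}. No two adjacent vertices share a color.

5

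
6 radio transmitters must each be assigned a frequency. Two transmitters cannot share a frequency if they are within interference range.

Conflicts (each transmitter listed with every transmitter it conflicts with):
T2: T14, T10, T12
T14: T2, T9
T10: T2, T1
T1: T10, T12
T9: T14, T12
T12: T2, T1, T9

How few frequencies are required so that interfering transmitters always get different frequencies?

T2 and T12 conflict, so at least 2 frequencies are needed.
A valid assignment using 2 frequencies: T2=1, T14=2, T10=2, T1=1, T9=1, T12=2. Every pair that conflicts lands in different frequencies.

2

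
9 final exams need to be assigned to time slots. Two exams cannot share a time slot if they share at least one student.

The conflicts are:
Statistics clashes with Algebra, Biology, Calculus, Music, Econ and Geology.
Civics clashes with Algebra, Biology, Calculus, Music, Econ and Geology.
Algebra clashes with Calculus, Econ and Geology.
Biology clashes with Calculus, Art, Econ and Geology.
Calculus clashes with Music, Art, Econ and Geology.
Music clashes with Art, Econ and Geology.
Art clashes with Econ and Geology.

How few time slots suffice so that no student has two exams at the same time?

4

Civics, Biology, Calculus, Geology are mutually in conflict, so at least 4 time slots are needed.
4 time slots suffice: time slot 1 → {Calculus}; time slot 2 → {Econ, Geology}; time slot 3 → {Statistics, Civics, Art}; time slot 4 → {Algebra, Biology, Music}. No two conflicting exams share a time slot.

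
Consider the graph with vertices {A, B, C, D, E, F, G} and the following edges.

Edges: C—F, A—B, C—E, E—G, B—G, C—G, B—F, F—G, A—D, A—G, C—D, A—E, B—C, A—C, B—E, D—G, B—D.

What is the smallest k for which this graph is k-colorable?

5

A, B, C, E, G are pairwise adjacent (a clique of size 5), so at least 5 colors are needed.
5 colors suffice: color red → {G}; color blue → {C}; color green → {B}; color yellow → {A, F}; color purple → {D, E}. Every edge joins two different colors.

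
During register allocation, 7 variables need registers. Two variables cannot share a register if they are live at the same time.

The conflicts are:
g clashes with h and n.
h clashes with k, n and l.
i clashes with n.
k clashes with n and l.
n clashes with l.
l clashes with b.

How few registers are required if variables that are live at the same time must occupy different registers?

4

h, k, n, l are mutually in conflict, so at least 4 registers are needed.
4 registers suffice: register 1 → {n, b}; register 2 → {h, i}; register 3 → {g, l}; register 4 → {k}. Each listed conflict is separated.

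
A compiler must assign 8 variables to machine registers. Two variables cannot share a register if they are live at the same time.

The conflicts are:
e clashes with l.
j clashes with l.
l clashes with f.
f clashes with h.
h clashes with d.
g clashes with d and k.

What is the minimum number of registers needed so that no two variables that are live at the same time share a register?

g and k conflict, so at least 2 registers are needed.
Using 2 registers: e=2, j=2, l=1, f=2, h=1, g=1, d=2, k=2. Every pair that conflicts lands in different registers.

2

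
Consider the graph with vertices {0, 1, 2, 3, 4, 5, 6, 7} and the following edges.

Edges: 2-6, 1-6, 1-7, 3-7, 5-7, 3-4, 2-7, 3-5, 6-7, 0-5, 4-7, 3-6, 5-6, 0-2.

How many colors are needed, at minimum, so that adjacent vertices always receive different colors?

4

3, 5, 6, 7 are pairwise adjacent (a clique of size 4), so at least 4 colors are needed.
4 colors suffice: color red → {0, 7}; color blue → {4, 6}; color green → {1, 2, 5}; color yellow → {3}. Every edge joins two different colors.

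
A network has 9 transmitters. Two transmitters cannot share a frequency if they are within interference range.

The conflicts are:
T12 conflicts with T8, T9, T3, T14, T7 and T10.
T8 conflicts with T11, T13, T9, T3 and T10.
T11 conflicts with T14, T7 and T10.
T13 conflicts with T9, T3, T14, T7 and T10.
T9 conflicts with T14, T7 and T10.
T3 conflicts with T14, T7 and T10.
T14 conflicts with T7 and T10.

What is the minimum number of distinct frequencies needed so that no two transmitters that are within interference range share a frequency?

T12, T8, T3, T10 are mutually in conflict, so at least 4 frequencies are needed.
4 frequencies suffice: frequency 1 → {T7, T10}; frequency 2 → {T8, T14}; frequency 3 → {T12, T11, T13}; frequency 4 → {T9, T3}. Every pair that conflicts lands in different frequencies.

4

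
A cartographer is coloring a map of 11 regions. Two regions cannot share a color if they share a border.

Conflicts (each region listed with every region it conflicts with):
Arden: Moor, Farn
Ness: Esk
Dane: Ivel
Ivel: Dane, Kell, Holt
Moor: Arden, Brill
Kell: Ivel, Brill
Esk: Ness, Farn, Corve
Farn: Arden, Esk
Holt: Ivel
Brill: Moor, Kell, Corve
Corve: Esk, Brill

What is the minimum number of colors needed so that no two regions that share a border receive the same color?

Esk and Farn conflict, so at least 2 colors are needed.
2 colors suffice: Arden=1, Ness=2, Dane=2, Ivel=1, Moor=2, Kell=2, Esk=1, Farn=2, Holt=2, Brill=1, Corve=2. No two conflicting regions share a color.

2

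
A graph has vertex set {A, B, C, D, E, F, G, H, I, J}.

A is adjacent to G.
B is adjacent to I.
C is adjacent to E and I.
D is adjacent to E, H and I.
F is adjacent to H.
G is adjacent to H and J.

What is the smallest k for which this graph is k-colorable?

G and H are adjacent, so at least 2 colors are needed.
A valid assignment using 2 colors: A=2, B=1, C=1, D=1, E=2, F=1, G=1, H=2, I=2, J=2. Each edge has distinct colors on its endpoints.

2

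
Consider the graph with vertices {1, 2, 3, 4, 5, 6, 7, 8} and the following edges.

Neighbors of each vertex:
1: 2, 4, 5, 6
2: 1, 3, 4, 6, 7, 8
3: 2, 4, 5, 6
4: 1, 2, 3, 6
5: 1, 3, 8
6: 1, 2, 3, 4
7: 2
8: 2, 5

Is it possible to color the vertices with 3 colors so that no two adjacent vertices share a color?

2, 3, 4, 6 are mutually adjacent (a clique of size 4), so at least 4 colors are needed.
So 3 colors are not enough.

No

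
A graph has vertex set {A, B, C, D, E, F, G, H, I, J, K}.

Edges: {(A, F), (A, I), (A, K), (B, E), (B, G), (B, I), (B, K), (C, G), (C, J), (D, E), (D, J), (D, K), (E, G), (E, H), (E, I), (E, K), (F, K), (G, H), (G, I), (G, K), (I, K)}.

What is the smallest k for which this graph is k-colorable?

B, E, G, I, K are mutually adjacent (a clique of size 5), so at least 5 colors are needed.
5 colors suffice: color 1 → {C, H, K}; color 2 → {A, D, G}; color 3 → {E, F, J}; color 4 → {I}; color 5 → {B}. No two adjacent vertices share a color.

5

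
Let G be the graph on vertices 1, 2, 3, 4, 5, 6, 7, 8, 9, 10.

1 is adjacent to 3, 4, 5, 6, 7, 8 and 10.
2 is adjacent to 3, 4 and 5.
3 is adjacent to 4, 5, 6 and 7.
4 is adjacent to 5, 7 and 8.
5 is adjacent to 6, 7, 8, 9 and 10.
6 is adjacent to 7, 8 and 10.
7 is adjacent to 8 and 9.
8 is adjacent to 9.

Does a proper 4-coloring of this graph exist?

No

1, 3, 5, 6, 7 form a clique, so at least 5 colors are needed.
So 4 colors are not enough.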